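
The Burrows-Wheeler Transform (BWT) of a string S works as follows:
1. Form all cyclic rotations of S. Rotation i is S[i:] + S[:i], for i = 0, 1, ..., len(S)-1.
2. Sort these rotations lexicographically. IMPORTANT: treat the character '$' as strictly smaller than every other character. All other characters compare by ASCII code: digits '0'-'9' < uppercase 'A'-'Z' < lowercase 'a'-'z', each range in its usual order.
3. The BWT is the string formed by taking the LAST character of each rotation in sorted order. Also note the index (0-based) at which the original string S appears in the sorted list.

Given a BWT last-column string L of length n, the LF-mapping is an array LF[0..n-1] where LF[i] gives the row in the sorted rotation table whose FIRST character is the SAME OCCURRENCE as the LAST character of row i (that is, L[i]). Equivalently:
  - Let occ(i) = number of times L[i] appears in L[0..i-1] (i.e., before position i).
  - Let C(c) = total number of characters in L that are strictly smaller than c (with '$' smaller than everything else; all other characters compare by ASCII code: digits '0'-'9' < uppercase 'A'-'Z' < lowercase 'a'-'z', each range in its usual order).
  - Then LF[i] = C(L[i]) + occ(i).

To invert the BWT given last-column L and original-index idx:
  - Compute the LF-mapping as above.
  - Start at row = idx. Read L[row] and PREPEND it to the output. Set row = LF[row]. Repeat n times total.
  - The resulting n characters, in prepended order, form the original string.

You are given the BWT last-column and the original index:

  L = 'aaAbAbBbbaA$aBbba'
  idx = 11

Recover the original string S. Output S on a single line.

LF mapping: 6 7 1 11 2 12 4 13 14 8 3 0 9 5 15 16 10
Walk LF starting at row 11, prepending L[row]:
  step 1: row=11, L[11]='$', prepend. Next row=LF[11]=0
  step 2: row=0, L[0]='a', prepend. Next row=LF[0]=6
  step 3: row=6, L[6]='B', prepend. Next row=LF[6]=4
  step 4: row=4, L[4]='A', prepend. Next row=LF[4]=2
  step 5: row=2, L[2]='A', prepend. Next row=LF[2]=1
  step 6: row=1, L[1]='a', prepend. Next row=LF[1]=7
  step 7: row=7, L[7]='b', prepend. Next row=LF[7]=13
  step 8: row=13, L[13]='B', prepend. Next row=LF[13]=5
  step 9: row=5, L[5]='b', prepend. Next row=LF[5]=12
  step 10: row=12, L[12]='a', prepend. Next row=LF[12]=9
  step 11: row=9, L[9]='a', prepend. Next row=LF[9]=8
  step 12: row=8, L[8]='b', prepend. Next row=LF[8]=14
  step 13: row=14, L[14]='b', prepend. Next row=LF[14]=15
  step 14: row=15, L[15]='b', prepend. Next row=LF[15]=16
  step 15: row=16, L[16]='a', prepend. Next row=LF[16]=10
  step 16: row=10, L[10]='A', prepend. Next row=LF[10]=3
  step 17: row=3, L[3]='b', prepend. Next row=LF[3]=11
Reversed output: bAabbbaabBbaAABa$

Answer: bAabbbaabBbaAABa$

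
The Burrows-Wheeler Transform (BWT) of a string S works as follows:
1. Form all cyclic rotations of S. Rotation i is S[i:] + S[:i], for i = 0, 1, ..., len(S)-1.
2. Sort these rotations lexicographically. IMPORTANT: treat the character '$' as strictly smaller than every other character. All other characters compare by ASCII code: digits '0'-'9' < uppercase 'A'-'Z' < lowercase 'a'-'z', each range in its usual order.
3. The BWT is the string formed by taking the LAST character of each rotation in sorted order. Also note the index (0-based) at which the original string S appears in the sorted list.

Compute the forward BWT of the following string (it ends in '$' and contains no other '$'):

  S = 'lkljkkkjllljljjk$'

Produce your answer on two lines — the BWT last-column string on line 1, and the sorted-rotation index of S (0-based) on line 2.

Answer: kljllkjkkjljkl$lj
14

Derivation:
All 17 rotations (rotation i = S[i:]+S[:i]):
  rot[0] = lkljkkkjllljljjk$
  rot[1] = kljkkkjllljljjk$l
  rot[2] = ljkkkjllljljjk$lk
  rot[3] = jkkkjllljljjk$lkl
  rot[4] = kkkjllljljjk$lklj
  rot[5] = kkjllljljjk$lkljk
  rot[6] = kjllljljjk$lkljkk
  rot[7] = jllljljjk$lkljkkk
  rot[8] = llljljjk$lkljkkkj
  rot[9] = lljljjk$lkljkkkjl
  rot[10] = ljljjk$lkljkkkjll
  rot[11] = jljjk$lkljkkkjlll
  rot[12] = ljjk$lkljkkkjlllj
  rot[13] = jjk$lkljkkkjllljl
  rot[14] = jk$lkljkkkjllljlj
  rot[15] = k$lkljkkkjllljljj
  rot[16] = $lkljkkkjllljljjk
Sorted (with $ < everything):
  sorted[0] = $lkljkkkjllljljjk  (last char: 'k')
  sorted[1] = jjk$lkljkkkjllljl  (last char: 'l')
  sorted[2] = jk$lkljkkkjllljlj  (last char: 'j')
  sorted[3] = jkkkjllljljjk$lkl  (last char: 'l')
  sorted[4] = jljjk$lkljkkkjlll  (last char: 'l')
  sorted[5] = jllljljjk$lkljkkk  (last char: 'k')
  sorted[6] = k$lkljkkkjllljljj  (last char: 'j')
  sorted[7] = kjllljljjk$lkljkk  (last char: 'k')
  sorted[8] = kkjllljljjk$lkljk  (last char: 'k')
  sorted[9] = kkkjllljljjk$lklj  (last char: 'j')
  sorted[10] = kljkkkjllljljjk$l  (last char: 'l')
  sorted[11] = ljjk$lkljkkkjlllj  (last char: 'j')
  sorted[12] = ljkkkjllljljjk$lk  (last char: 'k')
  sorted[13] = ljljjk$lkljkkkjll  (last char: 'l')
  sorted[14] = lkljkkkjllljljjk$  (last char: '$')
  sorted[15] = lljljjk$lkljkkkjl  (last char: 'l')
  sorted[16] = llljljjk$lkljkkkj  (last char: 'j')
Last column: kljllkjkkjljkl$lj
Original string S is at sorted index 14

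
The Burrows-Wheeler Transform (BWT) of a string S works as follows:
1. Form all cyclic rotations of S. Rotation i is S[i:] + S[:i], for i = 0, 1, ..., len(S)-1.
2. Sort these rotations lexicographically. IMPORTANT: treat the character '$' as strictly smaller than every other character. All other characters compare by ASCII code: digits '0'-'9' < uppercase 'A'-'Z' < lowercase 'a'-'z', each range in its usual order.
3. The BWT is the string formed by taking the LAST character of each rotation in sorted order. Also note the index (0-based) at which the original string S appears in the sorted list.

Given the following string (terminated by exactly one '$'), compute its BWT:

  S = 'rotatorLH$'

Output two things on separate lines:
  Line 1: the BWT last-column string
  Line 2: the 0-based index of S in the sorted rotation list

Answer: HLrttro$oa
7

Derivation:
All 10 rotations (rotation i = S[i:]+S[:i]):
  rot[0] = rotatorLH$
  rot[1] = otatorLH$r
  rot[2] = tatorLH$ro
  rot[3] = atorLH$rot
  rot[4] = torLH$rota
  rot[5] = orLH$rotat
  rot[6] = rLH$rotato
  rot[7] = LH$rotator
  rot[8] = H$rotatorL
  rot[9] = $rotatorLH
Sorted (with $ < everything):
  sorted[0] = $rotatorLH  (last char: 'H')
  sorted[1] = H$rotatorL  (last char: 'L')
  sorted[2] = LH$rotator  (last char: 'r')
  sorted[3] = atorLH$rot  (last char: 't')
  sorted[4] = orLH$rotat  (last char: 't')
  sorted[5] = otatorLH$r  (last char: 'r')
  sorted[6] = rLH$rotato  (last char: 'o')
  sorted[7] = rotatorLH$  (last char: '$')
  sorted[8] = tatorLH$ro  (last char: 'o')
  sorted[9] = torLH$rota  (last char: 'a')
Last column: HLrttro$oa
Original string S is at sorted index 7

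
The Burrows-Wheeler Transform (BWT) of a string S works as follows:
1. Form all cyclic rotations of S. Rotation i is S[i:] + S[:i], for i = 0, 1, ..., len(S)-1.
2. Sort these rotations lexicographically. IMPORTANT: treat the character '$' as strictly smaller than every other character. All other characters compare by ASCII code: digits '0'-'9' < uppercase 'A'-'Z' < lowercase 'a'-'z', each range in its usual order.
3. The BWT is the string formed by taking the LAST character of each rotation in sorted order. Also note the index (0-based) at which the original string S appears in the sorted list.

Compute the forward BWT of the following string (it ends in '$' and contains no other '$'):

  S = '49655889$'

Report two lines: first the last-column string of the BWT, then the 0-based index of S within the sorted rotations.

Answer: 9$6595884
1

Derivation:
All 9 rotations (rotation i = S[i:]+S[:i]):
  rot[0] = 49655889$
  rot[1] = 9655889$4
  rot[2] = 655889$49
  rot[3] = 55889$496
  rot[4] = 5889$4965
  rot[5] = 889$49655
  rot[6] = 89$496558
  rot[7] = 9$4965588
  rot[8] = $49655889
Sorted (with $ < everything):
  sorted[0] = $49655889  (last char: '9')
  sorted[1] = 49655889$  (last char: '$')
  sorted[2] = 55889$496  (last char: '6')
  sorted[3] = 5889$4965  (last char: '5')
  sorted[4] = 655889$49  (last char: '9')
  sorted[5] = 889$49655  (last char: '5')
  sorted[6] = 89$496558  (last char: '8')
  sorted[7] = 9$4965588  (last char: '8')
  sorted[8] = 9655889$4  (last char: '4')
Last column: 9$6595884
Original string S is at sorted index 1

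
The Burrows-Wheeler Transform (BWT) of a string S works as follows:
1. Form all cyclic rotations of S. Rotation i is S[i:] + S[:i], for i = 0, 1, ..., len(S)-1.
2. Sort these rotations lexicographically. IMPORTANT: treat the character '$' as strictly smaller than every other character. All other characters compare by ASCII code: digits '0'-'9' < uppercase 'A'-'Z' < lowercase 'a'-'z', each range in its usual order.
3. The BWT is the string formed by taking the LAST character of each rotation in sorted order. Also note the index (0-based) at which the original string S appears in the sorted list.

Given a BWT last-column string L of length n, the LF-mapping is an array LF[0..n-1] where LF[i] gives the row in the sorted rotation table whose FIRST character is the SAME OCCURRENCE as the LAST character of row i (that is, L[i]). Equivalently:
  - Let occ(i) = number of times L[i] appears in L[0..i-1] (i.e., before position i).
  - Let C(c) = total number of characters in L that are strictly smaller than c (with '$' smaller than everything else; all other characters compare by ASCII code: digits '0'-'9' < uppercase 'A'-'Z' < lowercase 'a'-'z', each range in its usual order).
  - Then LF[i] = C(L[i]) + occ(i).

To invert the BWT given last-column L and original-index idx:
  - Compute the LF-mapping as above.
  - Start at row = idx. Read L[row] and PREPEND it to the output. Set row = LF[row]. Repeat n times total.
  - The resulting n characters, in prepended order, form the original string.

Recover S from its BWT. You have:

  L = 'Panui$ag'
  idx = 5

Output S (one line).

LF mapping: 1 2 6 7 5 0 3 4
Walk LF starting at row 5, prepending L[row]:
  step 1: row=5, L[5]='$', prepend. Next row=LF[5]=0
  step 2: row=0, L[0]='P', prepend. Next row=LF[0]=1
  step 3: row=1, L[1]='a', prepend. Next row=LF[1]=2
  step 4: row=2, L[2]='n', prepend. Next row=LF[2]=6
  step 5: row=6, L[6]='a', prepend. Next row=LF[6]=3
  step 6: row=3, L[3]='u', prepend. Next row=LF[3]=7
  step 7: row=7, L[7]='g', prepend. Next row=LF[7]=4
  step 8: row=4, L[4]='i', prepend. Next row=LF[4]=5
Reversed output: iguanaP$

Answer: iguanaP$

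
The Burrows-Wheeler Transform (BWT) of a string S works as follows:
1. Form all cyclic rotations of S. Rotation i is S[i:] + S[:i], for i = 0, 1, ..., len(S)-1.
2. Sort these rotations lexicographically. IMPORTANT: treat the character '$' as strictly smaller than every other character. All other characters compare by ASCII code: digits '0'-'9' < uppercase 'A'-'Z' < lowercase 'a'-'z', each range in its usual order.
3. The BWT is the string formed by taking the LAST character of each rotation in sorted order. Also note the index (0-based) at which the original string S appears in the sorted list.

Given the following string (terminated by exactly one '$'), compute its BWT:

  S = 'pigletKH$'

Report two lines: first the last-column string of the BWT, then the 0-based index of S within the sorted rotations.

All 9 rotations (rotation i = S[i:]+S[:i]):
  rot[0] = pigletKH$
  rot[1] = igletKH$p
  rot[2] = gletKH$pi
  rot[3] = letKH$pig
  rot[4] = etKH$pigl
  rot[5] = tKH$pigle
  rot[6] = KH$piglet
  rot[7] = H$pigletK
  rot[8] = $pigletKH
Sorted (with $ < everything):
  sorted[0] = $pigletKH  (last char: 'H')
  sorted[1] = H$pigletK  (last char: 'K')
  sorted[2] = KH$piglet  (last char: 't')
  sorted[3] = etKH$pigl  (last char: 'l')
  sorted[4] = gletKH$pi  (last char: 'i')
  sorted[5] = igletKH$p  (last char: 'p')
  sorted[6] = letKH$pig  (last char: 'g')
  sorted[7] = pigletKH$  (last char: '$')
  sorted[8] = tKH$pigle  (last char: 'e')
Last column: HKtlipg$e
Original string S is at sorted index 7

Answer: HKtlipg$e
7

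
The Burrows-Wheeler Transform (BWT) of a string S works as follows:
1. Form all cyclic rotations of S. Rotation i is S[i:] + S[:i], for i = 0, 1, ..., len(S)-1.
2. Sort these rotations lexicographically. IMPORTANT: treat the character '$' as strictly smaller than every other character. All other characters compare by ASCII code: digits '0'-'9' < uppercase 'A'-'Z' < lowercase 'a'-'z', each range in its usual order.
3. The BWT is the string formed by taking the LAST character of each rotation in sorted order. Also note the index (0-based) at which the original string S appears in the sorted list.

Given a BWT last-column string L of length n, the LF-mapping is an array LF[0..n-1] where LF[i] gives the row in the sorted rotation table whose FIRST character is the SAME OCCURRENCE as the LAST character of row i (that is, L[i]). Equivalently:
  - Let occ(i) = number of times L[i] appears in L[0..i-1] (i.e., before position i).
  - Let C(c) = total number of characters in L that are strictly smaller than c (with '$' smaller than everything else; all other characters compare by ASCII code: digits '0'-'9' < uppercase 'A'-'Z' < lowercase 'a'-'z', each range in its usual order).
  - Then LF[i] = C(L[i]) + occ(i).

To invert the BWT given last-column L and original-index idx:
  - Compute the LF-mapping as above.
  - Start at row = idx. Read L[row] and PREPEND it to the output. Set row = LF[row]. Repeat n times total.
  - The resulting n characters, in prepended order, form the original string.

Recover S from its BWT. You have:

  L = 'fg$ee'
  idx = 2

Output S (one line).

LF mapping: 3 4 0 1 2
Walk LF starting at row 2, prepending L[row]:
  step 1: row=2, L[2]='$', prepend. Next row=LF[2]=0
  step 2: row=0, L[0]='f', prepend. Next row=LF[0]=3
  step 3: row=3, L[3]='e', prepend. Next row=LF[3]=1
  step 4: row=1, L[1]='g', prepend. Next row=LF[1]=4
  step 5: row=4, L[4]='e', prepend. Next row=LF[4]=2
Reversed output: egef$

Answer: egef$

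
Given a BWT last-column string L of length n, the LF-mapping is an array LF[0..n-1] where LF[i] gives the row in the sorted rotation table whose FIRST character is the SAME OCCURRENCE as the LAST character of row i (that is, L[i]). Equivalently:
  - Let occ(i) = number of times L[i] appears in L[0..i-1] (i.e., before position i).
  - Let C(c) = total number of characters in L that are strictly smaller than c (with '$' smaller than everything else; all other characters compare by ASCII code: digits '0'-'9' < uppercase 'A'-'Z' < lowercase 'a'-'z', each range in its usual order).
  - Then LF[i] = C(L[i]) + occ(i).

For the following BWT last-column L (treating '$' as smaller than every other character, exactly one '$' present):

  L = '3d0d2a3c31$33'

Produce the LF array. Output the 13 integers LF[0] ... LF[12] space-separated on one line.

Char counts: '$':1, '0':1, '1':1, '2':1, '3':5, 'a':1, 'c':1, 'd':2
C (first-col start): C('$')=0, C('0')=1, C('1')=2, C('2')=3, C('3')=4, C('a')=9, C('c')=10, C('d')=11
L[0]='3': occ=0, LF[0]=C('3')+0=4+0=4
L[1]='d': occ=0, LF[1]=C('d')+0=11+0=11
L[2]='0': occ=0, LF[2]=C('0')+0=1+0=1
L[3]='d': occ=1, LF[3]=C('d')+1=11+1=12
L[4]='2': occ=0, LF[4]=C('2')+0=3+0=3
L[5]='a': occ=0, LF[5]=C('a')+0=9+0=9
L[6]='3': occ=1, LF[6]=C('3')+1=4+1=5
L[7]='c': occ=0, LF[7]=C('c')+0=10+0=10
L[8]='3': occ=2, LF[8]=C('3')+2=4+2=6
L[9]='1': occ=0, LF[9]=C('1')+0=2+0=2
L[10]='$': occ=0, LF[10]=C('$')+0=0+0=0
L[11]='3': occ=3, LF[11]=C('3')+3=4+3=7
L[12]='3': occ=4, LF[12]=C('3')+4=4+4=8

Answer: 4 11 1 12 3 9 5 10 6 2 0 7 8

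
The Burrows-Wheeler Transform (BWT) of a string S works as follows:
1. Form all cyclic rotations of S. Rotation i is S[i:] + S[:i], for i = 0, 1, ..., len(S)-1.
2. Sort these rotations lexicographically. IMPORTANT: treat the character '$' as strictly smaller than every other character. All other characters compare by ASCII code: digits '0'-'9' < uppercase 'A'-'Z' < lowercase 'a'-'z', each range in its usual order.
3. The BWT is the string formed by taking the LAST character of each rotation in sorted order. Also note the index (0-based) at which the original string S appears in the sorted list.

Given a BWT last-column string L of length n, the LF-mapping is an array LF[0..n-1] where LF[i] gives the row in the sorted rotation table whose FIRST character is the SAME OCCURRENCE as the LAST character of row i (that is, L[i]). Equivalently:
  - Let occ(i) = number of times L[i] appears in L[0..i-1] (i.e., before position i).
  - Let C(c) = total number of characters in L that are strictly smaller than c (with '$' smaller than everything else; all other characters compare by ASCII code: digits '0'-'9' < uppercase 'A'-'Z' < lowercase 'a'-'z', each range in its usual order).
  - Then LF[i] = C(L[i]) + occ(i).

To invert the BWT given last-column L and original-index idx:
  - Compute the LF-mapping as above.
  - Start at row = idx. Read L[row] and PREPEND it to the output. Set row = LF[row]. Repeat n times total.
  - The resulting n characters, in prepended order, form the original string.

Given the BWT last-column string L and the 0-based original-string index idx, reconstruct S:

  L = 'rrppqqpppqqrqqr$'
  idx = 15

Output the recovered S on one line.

Answer: rrqrpppqpqpqqqr$

Derivation:
LF mapping: 12 13 1 2 6 7 3 4 5 8 9 14 10 11 15 0
Walk LF starting at row 15, prepending L[row]:
  step 1: row=15, L[15]='$', prepend. Next row=LF[15]=0
  step 2: row=0, L[0]='r', prepend. Next row=LF[0]=12
  step 3: row=12, L[12]='q', prepend. Next row=LF[12]=10
  step 4: row=10, L[10]='q', prepend. Next row=LF[10]=9
  step 5: row=9, L[9]='q', prepend. Next row=LF[9]=8
  step 6: row=8, L[8]='p', prepend. Next row=LF[8]=5
  step 7: row=5, L[5]='q', prepend. Next row=LF[5]=7
  step 8: row=7, L[7]='p', prepend. Next row=LF[7]=4
  step 9: row=4, L[4]='q', prepend. Next row=LF[4]=6
  step 10: row=6, L[6]='p', prepend. Next row=LF[6]=3
  step 11: row=3, L[3]='p', prepend. Next row=LF[3]=2
  step 12: row=2, L[2]='p', prepend. Next row=LF[2]=1
  step 13: row=1, L[1]='r', prepend. Next row=LF[1]=13
  step 14: row=13, L[13]='q', prepend. Next row=LF[13]=11
  step 15: row=11, L[11]='r', prepend. Next row=LF[11]=14
  step 16: row=14, L[14]='r', prepend. Next row=LF[14]=15
Reversed output: rrqrpppqpqpqqqr$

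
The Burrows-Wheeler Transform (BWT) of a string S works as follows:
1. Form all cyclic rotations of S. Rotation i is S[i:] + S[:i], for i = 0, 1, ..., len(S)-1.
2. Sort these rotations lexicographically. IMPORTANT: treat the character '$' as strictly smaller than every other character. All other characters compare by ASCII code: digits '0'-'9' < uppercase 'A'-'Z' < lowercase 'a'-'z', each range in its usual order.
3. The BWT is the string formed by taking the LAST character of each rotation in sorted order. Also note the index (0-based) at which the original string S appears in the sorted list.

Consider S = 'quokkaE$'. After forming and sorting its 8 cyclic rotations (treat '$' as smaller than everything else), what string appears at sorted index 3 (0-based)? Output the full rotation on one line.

All 8 rotations (rotation i = S[i:]+S[:i]):
  rot[0] = quokkaE$
  rot[1] = uokkaE$q
  rot[2] = okkaE$qu
  rot[3] = kkaE$quo
  rot[4] = kaE$quok
  rot[5] = aE$quokk
  rot[6] = E$quokka
  rot[7] = $quokkaE
Sorted (with $ < everything):
  sorted[0] = $quokkaE
  sorted[1] = E$quokka
  sorted[2] = aE$quokk
  sorted[3] = kaE$quok
  sorted[4] = kkaE$quo
  sorted[5] = okkaE$qu
  sorted[6] = quokkaE$
  sorted[7] = uokkaE$q
sorted[3] = kaE$quok

Answer: kaE$quok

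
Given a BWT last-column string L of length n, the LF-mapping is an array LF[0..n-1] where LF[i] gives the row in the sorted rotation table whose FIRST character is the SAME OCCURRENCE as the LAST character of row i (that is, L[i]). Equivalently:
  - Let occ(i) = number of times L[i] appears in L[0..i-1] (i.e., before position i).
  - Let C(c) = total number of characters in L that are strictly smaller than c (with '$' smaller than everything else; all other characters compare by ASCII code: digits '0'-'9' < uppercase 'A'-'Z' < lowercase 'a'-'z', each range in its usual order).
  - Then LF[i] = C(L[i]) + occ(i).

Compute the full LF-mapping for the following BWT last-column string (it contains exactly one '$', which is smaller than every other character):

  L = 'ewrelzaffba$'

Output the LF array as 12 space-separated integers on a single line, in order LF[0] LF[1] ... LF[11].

Answer: 4 10 9 5 8 11 1 6 7 3 2 0

Derivation:
Char counts: '$':1, 'a':2, 'b':1, 'e':2, 'f':2, 'l':1, 'r':1, 'w':1, 'z':1
C (first-col start): C('$')=0, C('a')=1, C('b')=3, C('e')=4, C('f')=6, C('l')=8, C('r')=9, C('w')=10, C('z')=11
L[0]='e': occ=0, LF[0]=C('e')+0=4+0=4
L[1]='w': occ=0, LF[1]=C('w')+0=10+0=10
L[2]='r': occ=0, LF[2]=C('r')+0=9+0=9
L[3]='e': occ=1, LF[3]=C('e')+1=4+1=5
L[4]='l': occ=0, LF[4]=C('l')+0=8+0=8
L[5]='z': occ=0, LF[5]=C('z')+0=11+0=11
L[6]='a': occ=0, LF[6]=C('a')+0=1+0=1
L[7]='f': occ=0, LF[7]=C('f')+0=6+0=6
L[8]='f': occ=1, LF[8]=C('f')+1=6+1=7
L[9]='b': occ=0, LF[9]=C('b')+0=3+0=3
L[10]='a': occ=1, LF[10]=C('a')+1=1+1=2
L[11]='$': occ=0, LF[11]=C('$')+0=0+0=0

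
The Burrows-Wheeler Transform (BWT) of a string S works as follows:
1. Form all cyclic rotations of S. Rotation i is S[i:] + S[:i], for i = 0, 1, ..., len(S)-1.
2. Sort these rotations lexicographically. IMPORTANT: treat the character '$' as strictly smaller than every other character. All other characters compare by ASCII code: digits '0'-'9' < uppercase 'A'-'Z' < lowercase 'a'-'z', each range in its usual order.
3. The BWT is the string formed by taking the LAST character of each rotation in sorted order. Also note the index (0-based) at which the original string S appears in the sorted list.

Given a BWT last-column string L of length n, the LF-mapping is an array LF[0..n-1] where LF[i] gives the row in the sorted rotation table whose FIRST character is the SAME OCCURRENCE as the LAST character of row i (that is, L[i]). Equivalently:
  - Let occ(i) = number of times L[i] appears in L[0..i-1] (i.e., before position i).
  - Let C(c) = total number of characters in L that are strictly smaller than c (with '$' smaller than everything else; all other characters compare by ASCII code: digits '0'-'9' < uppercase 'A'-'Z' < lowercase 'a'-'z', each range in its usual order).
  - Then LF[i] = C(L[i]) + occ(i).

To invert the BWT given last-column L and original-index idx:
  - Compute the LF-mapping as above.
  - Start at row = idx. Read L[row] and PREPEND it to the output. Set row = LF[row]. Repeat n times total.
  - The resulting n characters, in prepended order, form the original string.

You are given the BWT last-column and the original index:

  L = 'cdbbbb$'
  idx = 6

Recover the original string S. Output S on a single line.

Answer: dbbbbc$

Derivation:
LF mapping: 5 6 1 2 3 4 0
Walk LF starting at row 6, prepending L[row]:
  step 1: row=6, L[6]='$', prepend. Next row=LF[6]=0
  step 2: row=0, L[0]='c', prepend. Next row=LF[0]=5
  step 3: row=5, L[5]='b', prepend. Next row=LF[5]=4
  step 4: row=4, L[4]='b', prepend. Next row=LF[4]=3
  step 5: row=3, L[3]='b', prepend. Next row=LF[3]=2
  step 6: row=2, L[2]='b', prepend. Next row=LF[2]=1
  step 7: row=1, L[1]='d', prepend. Next row=LF[1]=6
Reversed output: dbbbbc$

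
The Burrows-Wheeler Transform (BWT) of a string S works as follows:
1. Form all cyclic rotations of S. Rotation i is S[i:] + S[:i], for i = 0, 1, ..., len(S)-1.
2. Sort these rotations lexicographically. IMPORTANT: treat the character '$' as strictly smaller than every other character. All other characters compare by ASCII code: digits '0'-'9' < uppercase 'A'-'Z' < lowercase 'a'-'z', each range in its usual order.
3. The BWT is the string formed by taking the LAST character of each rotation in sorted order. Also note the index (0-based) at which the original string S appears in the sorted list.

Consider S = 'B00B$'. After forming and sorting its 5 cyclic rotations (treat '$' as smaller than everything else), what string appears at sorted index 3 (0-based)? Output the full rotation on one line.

Answer: B$B00

Derivation:
All 5 rotations (rotation i = S[i:]+S[:i]):
  rot[0] = B00B$
  rot[1] = 00B$B
  rot[2] = 0B$B0
  rot[3] = B$B00
  rot[4] = $B00B
Sorted (with $ < everything):
  sorted[0] = $B00B
  sorted[1] = 00B$B
  sorted[2] = 0B$B0
  sorted[3] = B$B00
  sorted[4] = B00B$
sorted[3] = B$B00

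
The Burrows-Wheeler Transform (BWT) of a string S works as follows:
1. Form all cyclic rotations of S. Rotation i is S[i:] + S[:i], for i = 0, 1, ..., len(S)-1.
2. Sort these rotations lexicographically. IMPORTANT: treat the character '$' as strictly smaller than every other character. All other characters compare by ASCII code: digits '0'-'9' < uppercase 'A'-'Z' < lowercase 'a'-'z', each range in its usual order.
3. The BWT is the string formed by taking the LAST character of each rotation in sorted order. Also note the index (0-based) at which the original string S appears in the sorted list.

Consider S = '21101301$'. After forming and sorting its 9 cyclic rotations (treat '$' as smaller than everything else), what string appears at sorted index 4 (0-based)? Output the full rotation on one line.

Answer: 101301$21

Derivation:
All 9 rotations (rotation i = S[i:]+S[:i]):
  rot[0] = 21101301$
  rot[1] = 1101301$2
  rot[2] = 101301$21
  rot[3] = 01301$211
  rot[4] = 1301$2110
  rot[5] = 301$21101
  rot[6] = 01$211013
  rot[7] = 1$2110130
  rot[8] = $21101301
Sorted (with $ < everything):
  sorted[0] = $21101301
  sorted[1] = 01$211013
  sorted[2] = 01301$211
  sorted[3] = 1$2110130
  sorted[4] = 101301$21
  sorted[5] = 1101301$2
  sorted[6] = 1301$2110
  sorted[7] = 21101301$
  sorted[8] = 301$21101
sorted[4] = 101301$21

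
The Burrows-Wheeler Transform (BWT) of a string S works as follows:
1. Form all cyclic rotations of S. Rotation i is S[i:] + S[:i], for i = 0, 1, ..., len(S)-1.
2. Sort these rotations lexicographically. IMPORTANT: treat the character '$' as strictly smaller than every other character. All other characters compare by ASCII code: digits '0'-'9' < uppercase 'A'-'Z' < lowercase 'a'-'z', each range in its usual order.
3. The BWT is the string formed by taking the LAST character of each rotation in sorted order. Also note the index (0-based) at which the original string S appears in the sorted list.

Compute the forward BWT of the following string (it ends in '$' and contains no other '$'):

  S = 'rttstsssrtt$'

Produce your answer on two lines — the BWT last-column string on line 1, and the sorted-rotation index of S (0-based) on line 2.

All 12 rotations (rotation i = S[i:]+S[:i]):
  rot[0] = rttstsssrtt$
  rot[1] = ttstsssrtt$r
  rot[2] = tstsssrtt$rt
  rot[3] = stsssrtt$rtt
  rot[4] = tsssrtt$rtts
  rot[5] = sssrtt$rttst
  rot[6] = ssrtt$rttsts
  rot[7] = srtt$rttstss
  rot[8] = rtt$rttstsss
  rot[9] = tt$rttstsssr
  rot[10] = t$rttstsssrt
  rot[11] = $rttstsssrtt
Sorted (with $ < everything):
  sorted[0] = $rttstsssrtt  (last char: 't')
  sorted[1] = rtt$rttstsss  (last char: 's')
  sorted[2] = rttstsssrtt$  (last char: '$')
  sorted[3] = srtt$rttstss  (last char: 's')
  sorted[4] = ssrtt$rttsts  (last char: 's')
  sorted[5] = sssrtt$rttst  (last char: 't')
  sorted[6] = stsssrtt$rtt  (last char: 't')
  sorted[7] = t$rttstsssrt  (last char: 't')
  sorted[8] = tsssrtt$rtts  (last char: 's')
  sorted[9] = tstsssrtt$rt  (last char: 't')
  sorted[10] = tt$rttstsssr  (last char: 'r')
  sorted[11] = ttstsssrtt$r  (last char: 'r')
Last column: ts$sstttstrr
Original string S is at sorted index 2

Answer: ts$sstttstrr
2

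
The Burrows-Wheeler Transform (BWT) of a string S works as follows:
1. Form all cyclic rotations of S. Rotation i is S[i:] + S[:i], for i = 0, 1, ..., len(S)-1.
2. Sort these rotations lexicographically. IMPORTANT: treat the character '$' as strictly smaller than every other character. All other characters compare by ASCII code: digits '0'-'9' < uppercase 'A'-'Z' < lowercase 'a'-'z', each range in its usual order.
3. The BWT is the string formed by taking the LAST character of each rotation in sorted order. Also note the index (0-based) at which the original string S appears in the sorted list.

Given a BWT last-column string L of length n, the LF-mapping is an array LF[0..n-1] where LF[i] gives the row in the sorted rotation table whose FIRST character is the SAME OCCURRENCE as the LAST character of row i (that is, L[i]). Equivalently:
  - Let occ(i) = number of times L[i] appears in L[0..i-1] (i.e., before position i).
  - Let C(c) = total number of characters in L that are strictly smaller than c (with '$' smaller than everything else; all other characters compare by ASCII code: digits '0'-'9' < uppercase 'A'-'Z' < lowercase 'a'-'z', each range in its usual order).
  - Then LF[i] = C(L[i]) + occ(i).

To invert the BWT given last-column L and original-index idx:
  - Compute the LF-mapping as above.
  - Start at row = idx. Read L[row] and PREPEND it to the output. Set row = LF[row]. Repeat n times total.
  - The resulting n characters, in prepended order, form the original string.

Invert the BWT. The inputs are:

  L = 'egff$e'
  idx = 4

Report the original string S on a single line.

Answer: ffege$

Derivation:
LF mapping: 1 5 3 4 0 2
Walk LF starting at row 4, prepending L[row]:
  step 1: row=4, L[4]='$', prepend. Next row=LF[4]=0
  step 2: row=0, L[0]='e', prepend. Next row=LF[0]=1
  step 3: row=1, L[1]='g', prepend. Next row=LF[1]=5
  step 4: row=5, L[5]='e', prepend. Next row=LF[5]=2
  step 5: row=2, L[2]='f', prepend. Next row=LF[2]=3
  step 6: row=3, L[3]='f', prepend. Next row=LF[3]=4
Reversed output: ffege$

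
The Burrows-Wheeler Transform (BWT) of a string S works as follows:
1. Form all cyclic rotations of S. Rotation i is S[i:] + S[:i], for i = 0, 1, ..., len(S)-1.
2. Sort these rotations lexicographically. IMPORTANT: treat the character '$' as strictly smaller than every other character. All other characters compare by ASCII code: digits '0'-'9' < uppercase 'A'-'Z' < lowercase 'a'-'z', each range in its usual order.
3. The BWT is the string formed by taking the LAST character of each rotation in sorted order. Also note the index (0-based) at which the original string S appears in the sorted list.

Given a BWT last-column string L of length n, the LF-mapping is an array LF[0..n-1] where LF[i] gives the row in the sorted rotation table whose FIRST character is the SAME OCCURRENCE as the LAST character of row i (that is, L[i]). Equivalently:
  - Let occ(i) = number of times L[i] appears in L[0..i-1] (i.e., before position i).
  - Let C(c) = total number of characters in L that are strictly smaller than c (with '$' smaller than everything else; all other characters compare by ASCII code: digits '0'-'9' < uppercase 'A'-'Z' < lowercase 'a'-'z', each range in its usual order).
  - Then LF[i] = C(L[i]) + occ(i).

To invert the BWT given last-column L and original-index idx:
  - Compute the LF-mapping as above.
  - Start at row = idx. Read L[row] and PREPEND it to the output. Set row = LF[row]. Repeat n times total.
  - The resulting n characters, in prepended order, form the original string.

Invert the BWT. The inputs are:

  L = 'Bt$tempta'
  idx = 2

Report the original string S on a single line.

LF mapping: 1 6 0 7 3 4 5 8 2
Walk LF starting at row 2, prepending L[row]:
  step 1: row=2, L[2]='$', prepend. Next row=LF[2]=0
  step 2: row=0, L[0]='B', prepend. Next row=LF[0]=1
  step 3: row=1, L[1]='t', prepend. Next row=LF[1]=6
  step 4: row=6, L[6]='p', prepend. Next row=LF[6]=5
  step 5: row=5, L[5]='m', prepend. Next row=LF[5]=4
  step 6: row=4, L[4]='e', prepend. Next row=LF[4]=3
  step 7: row=3, L[3]='t', prepend. Next row=LF[3]=7
  step 8: row=7, L[7]='t', prepend. Next row=LF[7]=8
  step 9: row=8, L[8]='a', prepend. Next row=LF[8]=2
Reversed output: attemptB$

Answer: attemptB$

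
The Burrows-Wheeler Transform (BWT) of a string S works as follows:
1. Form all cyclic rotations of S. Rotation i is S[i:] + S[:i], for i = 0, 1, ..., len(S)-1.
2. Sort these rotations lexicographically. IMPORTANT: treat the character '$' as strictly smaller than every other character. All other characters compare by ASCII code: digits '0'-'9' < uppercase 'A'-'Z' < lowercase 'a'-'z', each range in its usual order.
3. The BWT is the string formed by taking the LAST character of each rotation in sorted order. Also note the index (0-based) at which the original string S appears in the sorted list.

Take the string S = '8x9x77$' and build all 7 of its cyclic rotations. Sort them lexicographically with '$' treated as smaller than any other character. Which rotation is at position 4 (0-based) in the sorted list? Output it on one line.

All 7 rotations (rotation i = S[i:]+S[:i]):
  rot[0] = 8x9x77$
  rot[1] = x9x77$8
  rot[2] = 9x77$8x
  rot[3] = x77$8x9
  rot[4] = 77$8x9x
  rot[5] = 7$8x9x7
  rot[6] = $8x9x77
Sorted (with $ < everything):
  sorted[0] = $8x9x77
  sorted[1] = 7$8x9x7
  sorted[2] = 77$8x9x
  sorted[3] = 8x9x77$
  sorted[4] = 9x77$8x
  sorted[5] = x77$8x9
  sorted[6] = x9x77$8
sorted[4] = 9x77$8x

Answer: 9x77$8x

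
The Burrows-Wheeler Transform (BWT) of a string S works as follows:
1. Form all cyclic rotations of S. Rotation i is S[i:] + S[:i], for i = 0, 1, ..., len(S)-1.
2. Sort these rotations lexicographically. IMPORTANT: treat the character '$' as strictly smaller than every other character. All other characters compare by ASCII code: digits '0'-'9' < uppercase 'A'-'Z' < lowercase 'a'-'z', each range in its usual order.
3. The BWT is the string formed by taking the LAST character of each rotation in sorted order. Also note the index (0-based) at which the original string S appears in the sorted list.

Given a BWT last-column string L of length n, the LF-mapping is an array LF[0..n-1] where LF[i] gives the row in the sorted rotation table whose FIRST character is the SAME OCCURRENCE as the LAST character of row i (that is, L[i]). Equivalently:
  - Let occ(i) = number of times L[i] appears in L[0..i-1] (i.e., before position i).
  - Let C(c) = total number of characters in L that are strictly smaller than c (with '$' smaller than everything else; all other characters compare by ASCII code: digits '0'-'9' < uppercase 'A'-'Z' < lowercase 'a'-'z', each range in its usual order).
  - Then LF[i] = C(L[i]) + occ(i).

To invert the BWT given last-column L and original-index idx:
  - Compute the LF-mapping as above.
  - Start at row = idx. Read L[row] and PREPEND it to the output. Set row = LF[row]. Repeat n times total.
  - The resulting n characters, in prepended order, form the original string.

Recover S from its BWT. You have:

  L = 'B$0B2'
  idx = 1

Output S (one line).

Answer: 02BB$

Derivation:
LF mapping: 3 0 1 4 2
Walk LF starting at row 1, prepending L[row]:
  step 1: row=1, L[1]='$', prepend. Next row=LF[1]=0
  step 2: row=0, L[0]='B', prepend. Next row=LF[0]=3
  step 3: row=3, L[3]='B', prepend. Next row=LF[3]=4
  step 4: row=4, L[4]='2', prepend. Next row=LF[4]=2
  step 5: row=2, L[2]='0', prepend. Next row=LF[2]=1
Reversed output: 02BB$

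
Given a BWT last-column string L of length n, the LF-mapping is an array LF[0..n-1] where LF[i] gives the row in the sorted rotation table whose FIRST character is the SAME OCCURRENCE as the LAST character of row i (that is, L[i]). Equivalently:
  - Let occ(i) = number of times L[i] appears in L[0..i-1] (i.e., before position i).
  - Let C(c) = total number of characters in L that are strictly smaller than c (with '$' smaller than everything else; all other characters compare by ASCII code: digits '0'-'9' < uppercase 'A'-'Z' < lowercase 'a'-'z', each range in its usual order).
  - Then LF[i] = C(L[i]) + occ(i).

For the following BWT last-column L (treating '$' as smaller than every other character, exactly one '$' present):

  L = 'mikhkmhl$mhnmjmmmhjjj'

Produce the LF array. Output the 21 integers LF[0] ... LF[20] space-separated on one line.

Answer: 13 5 10 1 11 14 2 12 0 15 3 20 16 6 17 18 19 4 7 8 9

Derivation:
Char counts: '$':1, 'h':4, 'i':1, 'j':4, 'k':2, 'l':1, 'm':7, 'n':1
C (first-col start): C('$')=0, C('h')=1, C('i')=5, C('j')=6, C('k')=10, C('l')=12, C('m')=13, C('n')=20
L[0]='m': occ=0, LF[0]=C('m')+0=13+0=13
L[1]='i': occ=0, LF[1]=C('i')+0=5+0=5
L[2]='k': occ=0, LF[2]=C('k')+0=10+0=10
L[3]='h': occ=0, LF[3]=C('h')+0=1+0=1
L[4]='k': occ=1, LF[4]=C('k')+1=10+1=11
L[5]='m': occ=1, LF[5]=C('m')+1=13+1=14
L[6]='h': occ=1, LF[6]=C('h')+1=1+1=2
L[7]='l': occ=0, LF[7]=C('l')+0=12+0=12
L[8]='$': occ=0, LF[8]=C('$')+0=0+0=0
L[9]='m': occ=2, LF[9]=C('m')+2=13+2=15
L[10]='h': occ=2, LF[10]=C('h')+2=1+2=3
L[11]='n': occ=0, LF[11]=C('n')+0=20+0=20
L[12]='m': occ=3, LF[12]=C('m')+3=13+3=16
L[13]='j': occ=0, LF[13]=C('j')+0=6+0=6
L[14]='m': occ=4, LF[14]=C('m')+4=13+4=17
L[15]='m': occ=5, LF[15]=C('m')+5=13+5=18
L[16]='m': occ=6, LF[16]=C('m')+6=13+6=19
L[17]='h': occ=3, LF[17]=C('h')+3=1+3=4
L[18]='j': occ=1, LF[18]=C('j')+1=6+1=7
L[19]='j': occ=2, LF[19]=C('j')+2=6+2=8
L[20]='j': occ=3, LF[20]=C('j')+3=6+3=9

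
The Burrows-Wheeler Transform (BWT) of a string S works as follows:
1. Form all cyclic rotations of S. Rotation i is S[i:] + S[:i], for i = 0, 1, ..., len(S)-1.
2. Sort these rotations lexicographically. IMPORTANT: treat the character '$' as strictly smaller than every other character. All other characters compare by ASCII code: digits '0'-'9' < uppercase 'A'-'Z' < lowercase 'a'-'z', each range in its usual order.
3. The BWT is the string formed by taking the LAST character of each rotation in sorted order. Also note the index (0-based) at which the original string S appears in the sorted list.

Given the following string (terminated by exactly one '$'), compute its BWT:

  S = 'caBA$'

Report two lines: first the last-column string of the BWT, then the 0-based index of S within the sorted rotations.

Answer: ABac$
4

Derivation:
All 5 rotations (rotation i = S[i:]+S[:i]):
  rot[0] = caBA$
  rot[1] = aBA$c
  rot[2] = BA$ca
  rot[3] = A$caB
  rot[4] = $caBA
Sorted (with $ < everything):
  sorted[0] = $caBA  (last char: 'A')
  sorted[1] = A$caB  (last char: 'B')
  sorted[2] = BA$ca  (last char: 'a')
  sorted[3] = aBA$c  (last char: 'c')
  sorted[4] = caBA$  (last char: '$')
Last column: ABac$
Original string S is at sorted index 4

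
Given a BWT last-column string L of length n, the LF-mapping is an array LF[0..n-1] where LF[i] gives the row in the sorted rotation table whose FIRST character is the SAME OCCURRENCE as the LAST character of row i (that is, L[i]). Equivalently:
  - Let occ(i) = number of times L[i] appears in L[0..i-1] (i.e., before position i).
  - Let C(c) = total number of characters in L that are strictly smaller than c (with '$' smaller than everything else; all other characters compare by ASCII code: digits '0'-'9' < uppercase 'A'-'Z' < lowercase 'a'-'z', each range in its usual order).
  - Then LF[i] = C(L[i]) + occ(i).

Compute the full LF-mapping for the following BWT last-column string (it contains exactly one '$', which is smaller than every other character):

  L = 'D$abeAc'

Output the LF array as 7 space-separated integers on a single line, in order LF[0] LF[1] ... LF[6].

Answer: 2 0 3 4 6 1 5

Derivation:
Char counts: '$':1, 'A':1, 'D':1, 'a':1, 'b':1, 'c':1, 'e':1
C (first-col start): C('$')=0, C('A')=1, C('D')=2, C('a')=3, C('b')=4, C('c')=5, C('e')=6
L[0]='D': occ=0, LF[0]=C('D')+0=2+0=2
L[1]='$': occ=0, LF[1]=C('$')+0=0+0=0
L[2]='a': occ=0, LF[2]=C('a')+0=3+0=3
L[3]='b': occ=0, LF[3]=C('b')+0=4+0=4
L[4]='e': occ=0, LF[4]=C('e')+0=6+0=6
L[5]='A': occ=0, LF[5]=C('A')+0=1+0=1
L[6]='c': occ=0, LF[6]=C('c')+0=5+0=5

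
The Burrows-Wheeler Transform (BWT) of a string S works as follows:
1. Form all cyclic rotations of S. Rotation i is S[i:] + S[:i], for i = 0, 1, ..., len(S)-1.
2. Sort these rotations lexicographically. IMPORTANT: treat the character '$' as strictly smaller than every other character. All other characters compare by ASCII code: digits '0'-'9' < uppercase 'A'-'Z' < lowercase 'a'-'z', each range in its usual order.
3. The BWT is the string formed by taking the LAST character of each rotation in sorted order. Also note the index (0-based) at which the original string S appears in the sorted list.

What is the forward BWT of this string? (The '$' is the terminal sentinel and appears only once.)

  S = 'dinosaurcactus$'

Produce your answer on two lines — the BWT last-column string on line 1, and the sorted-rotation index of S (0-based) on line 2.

Answer: scsra$dinuuocat
5

Derivation:
All 15 rotations (rotation i = S[i:]+S[:i]):
  rot[0] = dinosaurcactus$
  rot[1] = inosaurcactus$d
  rot[2] = nosaurcactus$di
  rot[3] = osaurcactus$din
  rot[4] = saurcactus$dino
  rot[5] = aurcactus$dinos
  rot[6] = urcactus$dinosa
  rot[7] = rcactus$dinosau
  rot[8] = cactus$dinosaur
  rot[9] = actus$dinosaurc
  rot[10] = ctus$dinosaurca
  rot[11] = tus$dinosaurcac
  rot[12] = us$dinosaurcact
  rot[13] = s$dinosaurcactu
  rot[14] = $dinosaurcactus
Sorted (with $ < everything):
  sorted[0] = $dinosaurcactus  (last char: 's')
  sorted[1] = actus$dinosaurc  (last char: 'c')
  sorted[2] = aurcactus$dinos  (last char: 's')
  sorted[3] = cactus$dinosaur  (last char: 'r')
  sorted[4] = ctus$dinosaurca  (last char: 'a')
  sorted[5] = dinosaurcactus$  (last char: '$')
  sorted[6] = inosaurcactus$d  (last char: 'd')
  sorted[7] = nosaurcactus$di  (last char: 'i')
  sorted[8] = osaurcactus$din  (last char: 'n')
  sorted[9] = rcactus$dinosau  (last char: 'u')
  sorted[10] = s$dinosaurcactu  (last char: 'u')
  sorted[11] = saurcactus$dino  (last char: 'o')
  sorted[12] = tus$dinosaurcac  (last char: 'c')
  sorted[13] = urcactus$dinosa  (last char: 'a')
  sorted[14] = us$dinosaurcact  (last char: 't')
Last column: scsra$dinuuocat
Original string S is at sorted index 5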